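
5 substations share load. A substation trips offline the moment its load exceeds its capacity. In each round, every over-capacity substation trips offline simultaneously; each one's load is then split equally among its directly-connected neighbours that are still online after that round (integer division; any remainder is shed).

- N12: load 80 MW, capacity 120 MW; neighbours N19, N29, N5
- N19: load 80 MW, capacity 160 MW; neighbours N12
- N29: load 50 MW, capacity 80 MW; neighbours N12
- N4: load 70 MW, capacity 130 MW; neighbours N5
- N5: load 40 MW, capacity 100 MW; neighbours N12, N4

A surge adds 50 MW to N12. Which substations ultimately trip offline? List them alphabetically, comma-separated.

N12, N29

Round 1 — N12 at 130 > 120. N12 trips offline.
  N12 sheds 130 MW to N19, N29, N5: 43 each (1 lost).
    N19: 80+43 = 123 ≤ 160
    N29: 50+43 = 93 > 80
    N5: 40+43 = 83 ≤ 100
Round 2 — N29 trips offline.
  N29 sheds 93 MW: no online neighbours, lost.
No further trips.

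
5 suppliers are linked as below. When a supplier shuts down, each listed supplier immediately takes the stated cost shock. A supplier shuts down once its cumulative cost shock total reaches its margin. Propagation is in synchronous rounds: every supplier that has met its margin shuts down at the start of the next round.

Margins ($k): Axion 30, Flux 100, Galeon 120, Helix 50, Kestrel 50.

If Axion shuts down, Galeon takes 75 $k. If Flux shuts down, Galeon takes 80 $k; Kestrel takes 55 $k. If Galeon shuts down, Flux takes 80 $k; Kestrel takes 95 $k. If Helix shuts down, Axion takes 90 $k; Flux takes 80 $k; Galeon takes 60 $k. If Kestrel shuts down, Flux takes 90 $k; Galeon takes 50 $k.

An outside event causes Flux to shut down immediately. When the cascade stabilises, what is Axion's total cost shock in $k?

Round 1 — Flux shuts down (initial).
  Galeon: +80 → 80 < 120
  Kestrel: +55 → 55 ≥ 50
Round 2 — Kestrel shuts down.
  Galeon: +50 → 130 ≥ 120
Round 3 — Galeon shuts down.
No further shutdowns.

0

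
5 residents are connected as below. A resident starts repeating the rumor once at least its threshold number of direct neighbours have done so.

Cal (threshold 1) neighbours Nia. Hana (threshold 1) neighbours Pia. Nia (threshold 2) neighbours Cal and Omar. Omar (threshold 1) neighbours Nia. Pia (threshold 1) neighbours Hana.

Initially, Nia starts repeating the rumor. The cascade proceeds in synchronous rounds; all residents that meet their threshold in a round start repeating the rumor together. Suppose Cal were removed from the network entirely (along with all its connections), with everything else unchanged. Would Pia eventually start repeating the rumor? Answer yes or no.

With Cal removed:
Round 1 — Nia starts repeating the rumor (initial).
Round 2 — checking thresholds:
  Omar: 1 of 1 neighbours ≥ 1, starts repeating the rumor.
Round 3 — no new spreads; cascade stops.

no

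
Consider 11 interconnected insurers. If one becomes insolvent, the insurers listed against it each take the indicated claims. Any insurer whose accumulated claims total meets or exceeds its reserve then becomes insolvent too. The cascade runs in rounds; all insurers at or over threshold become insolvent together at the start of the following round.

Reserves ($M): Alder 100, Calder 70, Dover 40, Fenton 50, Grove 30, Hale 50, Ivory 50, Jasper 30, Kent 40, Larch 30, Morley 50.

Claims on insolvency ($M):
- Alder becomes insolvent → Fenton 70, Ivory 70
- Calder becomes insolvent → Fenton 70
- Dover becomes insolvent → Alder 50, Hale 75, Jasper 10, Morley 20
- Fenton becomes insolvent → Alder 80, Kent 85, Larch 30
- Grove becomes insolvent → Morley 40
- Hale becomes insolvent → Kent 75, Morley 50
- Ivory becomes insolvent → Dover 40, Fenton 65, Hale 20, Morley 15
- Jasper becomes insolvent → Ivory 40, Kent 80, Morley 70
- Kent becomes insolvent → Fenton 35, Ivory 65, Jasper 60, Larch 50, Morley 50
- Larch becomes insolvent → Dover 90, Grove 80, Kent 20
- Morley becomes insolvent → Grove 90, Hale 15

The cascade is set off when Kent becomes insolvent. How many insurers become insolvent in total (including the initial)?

Round 1 — Kent becomes insolvent (initial).
  Fenton: +35 → 35 < 50
  Ivory: +65 → 65 ≥ 50
  Jasper: +60 → 60 ≥ 30
  Larch: +50 → 50 ≥ 30
  Morley: +50 → 50 ≥ 50
Round 2 — Ivory, Jasper, Larch, Morley become insolvent.
  Dover: +40+90 → 130 ≥ 40
  Fenton: +65 → 100 ≥ 50
  Grove: +80+90 → 170 ≥ 30
  Hale: +20+15 → 35 < 50
Round 3 — Dover, Fenton, Grove become insolvent.
  Alder: +50+80 → 130 ≥ 100
  Hale: +75 → 110 ≥ 50
Round 4 — Alder, Hale become insolvent.
No further insolvencies.

10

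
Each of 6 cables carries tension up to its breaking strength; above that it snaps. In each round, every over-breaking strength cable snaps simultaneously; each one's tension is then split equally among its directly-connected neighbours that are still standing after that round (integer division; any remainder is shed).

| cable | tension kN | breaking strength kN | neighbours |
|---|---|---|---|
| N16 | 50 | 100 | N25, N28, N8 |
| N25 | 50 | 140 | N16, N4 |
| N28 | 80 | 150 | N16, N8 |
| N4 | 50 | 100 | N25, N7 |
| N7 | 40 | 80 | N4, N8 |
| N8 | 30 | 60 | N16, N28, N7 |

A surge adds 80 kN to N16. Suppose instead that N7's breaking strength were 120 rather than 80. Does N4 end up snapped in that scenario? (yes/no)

With N7's breaking strength at 120:
Round 1 — N16 at 130 > 100. N16 snaps.
  N16 sheds 130 kN to N25, N28, N8: 43 each (1 lost).
    N25: 50+43 = 93 ≤ 140
    N28: 80+43 = 123 ≤ 150
    N8: 30+43 = 73 > 60
Round 2 — N8 snaps.
  N8 sheds 73 kN to N28, N7: 36 each (1 lost).
    N28: 123+36 = 159 > 150
    N7: 40+36 = 76 ≤ 120
Round 3 — N28 snaps.
  N28 sheds 159 kN: no online neighbours, lost.
No further breaks.

no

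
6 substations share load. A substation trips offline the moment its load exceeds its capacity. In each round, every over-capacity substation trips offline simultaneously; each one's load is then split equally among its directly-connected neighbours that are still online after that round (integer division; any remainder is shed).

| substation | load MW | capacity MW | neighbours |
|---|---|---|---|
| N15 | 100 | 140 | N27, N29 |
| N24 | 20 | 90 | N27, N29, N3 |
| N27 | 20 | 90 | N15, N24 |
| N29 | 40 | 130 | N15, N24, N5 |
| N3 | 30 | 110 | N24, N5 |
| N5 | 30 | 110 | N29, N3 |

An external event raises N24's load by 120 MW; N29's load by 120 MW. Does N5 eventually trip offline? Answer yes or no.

no

Round 1 — N24 at 140 > 90; N29 at 160 > 130. N24, N29 trip offline.
  N24 sheds 140 MW to N27, N3: 70 each.
    N27: 20+70 = 90 ≤ 90
    N3: 30+70 = 100 ≤ 110
  N29 sheds 160 MW to N15, N5: 80 each.
    N15: 100+80 = 180 > 140
    N5: 30+80 = 110 ≤ 110
Round 2 — N15 trips offline.
  N15 sheds 180 MW to N27: 180 each.
    N27: 90+180 = 270 > 90
Round 3 — N27 trips offline.
  N27 sheds 270 MW: no online neighbours, lost.
No further trips.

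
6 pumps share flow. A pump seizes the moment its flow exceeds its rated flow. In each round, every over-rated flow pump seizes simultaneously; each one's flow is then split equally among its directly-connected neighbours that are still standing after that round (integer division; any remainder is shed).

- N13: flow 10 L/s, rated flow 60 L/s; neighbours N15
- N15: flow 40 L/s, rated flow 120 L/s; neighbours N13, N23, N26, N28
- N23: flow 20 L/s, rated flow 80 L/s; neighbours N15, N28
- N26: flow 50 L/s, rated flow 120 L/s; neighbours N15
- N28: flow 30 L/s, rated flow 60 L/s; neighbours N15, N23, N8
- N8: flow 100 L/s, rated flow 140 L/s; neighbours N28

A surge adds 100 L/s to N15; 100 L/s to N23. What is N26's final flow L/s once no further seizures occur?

Round 1 — N15 at 140 > 120; N23 at 120 > 80. N15, N23 seize.
  N15 sheds 140 L/s to N13, N26, N28: 46 each (2 lost).
    N13: 10+46 = 56 ≤ 60
    N26: 50+46 = 96 ≤ 120
    N28: 30+46 = 76 > 60
  N23 sheds 120 L/s to N28: 120 each.
    N28: 76+120 = 196 > 60
Round 2 — N28 seizes.
  N28 sheds 196 L/s to N8: 196 each.
    N8: 100+196 = 296 > 140
Round 3 — N8 seizes.
  N8 sheds 296 L/s: no online neighbours, lost.
No further seizures.

96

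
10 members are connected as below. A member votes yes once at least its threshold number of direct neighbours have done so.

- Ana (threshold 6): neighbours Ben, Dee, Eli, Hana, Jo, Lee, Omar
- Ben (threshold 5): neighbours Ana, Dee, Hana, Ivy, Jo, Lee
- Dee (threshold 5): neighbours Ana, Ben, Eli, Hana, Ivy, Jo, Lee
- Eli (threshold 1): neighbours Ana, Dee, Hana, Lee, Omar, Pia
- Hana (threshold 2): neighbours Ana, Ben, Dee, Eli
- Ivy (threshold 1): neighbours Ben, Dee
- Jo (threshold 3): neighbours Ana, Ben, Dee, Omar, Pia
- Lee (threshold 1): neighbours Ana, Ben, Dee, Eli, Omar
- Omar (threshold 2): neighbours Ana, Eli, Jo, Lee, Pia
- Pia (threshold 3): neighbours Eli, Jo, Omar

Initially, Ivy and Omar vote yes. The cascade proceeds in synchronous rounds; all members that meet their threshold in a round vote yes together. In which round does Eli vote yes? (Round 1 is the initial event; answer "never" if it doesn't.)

2

Round 1 — Ivy, Omar vote yes (initial).
Round 2 — checking thresholds:
  Ana: 1 of 7 neighbours < 6, below threshold.
  Ben: 1 of 6 neighbours < 5, below threshold.
  Dee: 1 of 7 neighbours < 5, below threshold.
  Eli: 1 of 6 neighbours ≥ 1, votes yes.
  Jo: 1 of 5 neighbours < 3, below threshold.
  Lee: 1 of 5 neighbours ≥ 1, votes yes.
  Pia: 1 of 3 neighbours < 3, below threshold.
Round 3 — no new yes votes; cascade stops.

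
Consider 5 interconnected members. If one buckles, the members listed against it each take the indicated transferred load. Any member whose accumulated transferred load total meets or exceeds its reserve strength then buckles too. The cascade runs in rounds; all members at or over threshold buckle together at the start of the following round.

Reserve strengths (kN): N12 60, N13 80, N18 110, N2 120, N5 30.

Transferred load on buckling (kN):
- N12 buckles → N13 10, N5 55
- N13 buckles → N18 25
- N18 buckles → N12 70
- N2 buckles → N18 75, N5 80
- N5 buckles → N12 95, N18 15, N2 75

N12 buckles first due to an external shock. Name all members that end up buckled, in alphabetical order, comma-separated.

Round 1 — N12 buckles (initial).
  N13: +10 → 10 < 80
  N5: +55 → 55 ≥ 30
Round 2 — N5 buckles.
  N18: +15 → 15 < 110
  N2: +75 → 75 < 120
No further bucklings.

N12, N5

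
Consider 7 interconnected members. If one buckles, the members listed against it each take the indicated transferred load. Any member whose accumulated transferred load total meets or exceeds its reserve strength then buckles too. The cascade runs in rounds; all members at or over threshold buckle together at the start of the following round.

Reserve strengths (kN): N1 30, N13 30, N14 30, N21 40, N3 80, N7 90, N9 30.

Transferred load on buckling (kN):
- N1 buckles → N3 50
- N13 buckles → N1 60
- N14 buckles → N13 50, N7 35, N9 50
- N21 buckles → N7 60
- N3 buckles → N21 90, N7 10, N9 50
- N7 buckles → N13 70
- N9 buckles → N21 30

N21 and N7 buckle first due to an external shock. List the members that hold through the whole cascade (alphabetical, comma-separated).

Round 1 — N21, N7 buckle (initial).
  N13: +70 → 70 ≥ 30
Round 2 — N13 buckles.
  N1: +60 → 60 ≥ 30
Round 3 — N1 buckles.
  N3: +50 → 50 < 80
No further bucklings.

N14, N3, N9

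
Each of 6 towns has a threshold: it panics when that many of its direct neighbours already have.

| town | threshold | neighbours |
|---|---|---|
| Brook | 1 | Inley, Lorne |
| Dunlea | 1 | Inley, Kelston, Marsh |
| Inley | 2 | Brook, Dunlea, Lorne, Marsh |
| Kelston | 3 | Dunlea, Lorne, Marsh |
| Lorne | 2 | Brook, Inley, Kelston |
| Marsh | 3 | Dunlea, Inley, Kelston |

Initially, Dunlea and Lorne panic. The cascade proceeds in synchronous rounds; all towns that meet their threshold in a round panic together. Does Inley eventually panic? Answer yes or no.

Round 1 — Dunlea, Lorne panic (initial).
Round 2 — checking thresholds:
  Brook: 1 of 2 neighbours ≥ 1, panics.
  Inley: 2 of 4 neighbours ≥ 2, panics.
  Kelston: 2 of 3 neighbours < 3, holds.
  Marsh: 1 of 3 neighbours < 3, holds.
Round 3 — no new panics; cascade stops.

yes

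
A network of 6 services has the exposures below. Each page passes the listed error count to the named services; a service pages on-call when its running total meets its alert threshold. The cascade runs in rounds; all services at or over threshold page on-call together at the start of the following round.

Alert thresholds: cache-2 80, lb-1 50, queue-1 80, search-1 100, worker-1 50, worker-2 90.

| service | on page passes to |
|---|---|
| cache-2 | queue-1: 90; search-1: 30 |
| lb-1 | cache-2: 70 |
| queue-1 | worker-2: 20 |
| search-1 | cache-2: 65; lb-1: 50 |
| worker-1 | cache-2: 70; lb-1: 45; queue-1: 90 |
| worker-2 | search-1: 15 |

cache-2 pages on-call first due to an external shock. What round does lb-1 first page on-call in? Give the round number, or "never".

Round 1 — cache-2 pages on-call (initial).
  queue-1: +90 → 90 ≥ 80
  search-1: +30 → 30 < 100
Round 2 — queue-1 pages on-call.
  worker-2: +20 → 20 < 90
No further pages.

never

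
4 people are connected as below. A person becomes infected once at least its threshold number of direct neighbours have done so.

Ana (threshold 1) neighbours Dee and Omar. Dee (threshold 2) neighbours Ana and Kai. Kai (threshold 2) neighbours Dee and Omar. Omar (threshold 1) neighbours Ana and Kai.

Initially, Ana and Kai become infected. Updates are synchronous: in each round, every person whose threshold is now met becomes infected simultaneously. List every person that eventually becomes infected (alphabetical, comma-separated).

Round 1 — Ana, Kai become infected (initial).
Round 2 — checking thresholds:
  Dee: 2 of 2 neighbours ≥ 2, becomes infected.
  Omar: 2 of 2 neighbours ≥ 1, becomes infected.
Round 3 — no new infections; cascade stops.

Ana, Dee, Kai, Omar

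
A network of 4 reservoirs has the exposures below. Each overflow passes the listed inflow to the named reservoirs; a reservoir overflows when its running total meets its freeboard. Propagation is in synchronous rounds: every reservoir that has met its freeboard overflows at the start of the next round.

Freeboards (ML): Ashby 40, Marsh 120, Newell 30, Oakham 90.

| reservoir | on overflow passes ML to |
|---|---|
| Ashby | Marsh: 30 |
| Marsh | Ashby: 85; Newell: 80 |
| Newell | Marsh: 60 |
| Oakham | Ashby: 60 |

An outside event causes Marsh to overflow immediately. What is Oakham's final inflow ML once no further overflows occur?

Round 1 — Marsh overflows (initial).
  Ashby: +85 → 85 ≥ 40
  Newell: +80 → 80 ≥ 30
Round 2 — Ashby, Newell overflow.
No further overflows.

0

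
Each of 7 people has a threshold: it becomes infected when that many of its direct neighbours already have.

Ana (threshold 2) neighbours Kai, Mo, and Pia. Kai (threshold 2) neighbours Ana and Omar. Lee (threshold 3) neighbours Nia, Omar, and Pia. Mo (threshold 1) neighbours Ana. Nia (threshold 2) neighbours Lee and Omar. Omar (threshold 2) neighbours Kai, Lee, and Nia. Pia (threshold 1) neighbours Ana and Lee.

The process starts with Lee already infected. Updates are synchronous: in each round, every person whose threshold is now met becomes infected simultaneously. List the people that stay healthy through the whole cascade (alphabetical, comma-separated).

Round 1 — Lee becomes infected (initial).
Round 2 — checking thresholds:
  Nia: 1 of 2 neighbours < 2, below threshold.
  Omar: 1 of 3 neighbours < 2, below threshold.
  Pia: 1 of 2 neighbours ≥ 1, becomes infected.
Round 3 — no new infections; cascade stops.

Ana, Kai, Mo, Nia, Omar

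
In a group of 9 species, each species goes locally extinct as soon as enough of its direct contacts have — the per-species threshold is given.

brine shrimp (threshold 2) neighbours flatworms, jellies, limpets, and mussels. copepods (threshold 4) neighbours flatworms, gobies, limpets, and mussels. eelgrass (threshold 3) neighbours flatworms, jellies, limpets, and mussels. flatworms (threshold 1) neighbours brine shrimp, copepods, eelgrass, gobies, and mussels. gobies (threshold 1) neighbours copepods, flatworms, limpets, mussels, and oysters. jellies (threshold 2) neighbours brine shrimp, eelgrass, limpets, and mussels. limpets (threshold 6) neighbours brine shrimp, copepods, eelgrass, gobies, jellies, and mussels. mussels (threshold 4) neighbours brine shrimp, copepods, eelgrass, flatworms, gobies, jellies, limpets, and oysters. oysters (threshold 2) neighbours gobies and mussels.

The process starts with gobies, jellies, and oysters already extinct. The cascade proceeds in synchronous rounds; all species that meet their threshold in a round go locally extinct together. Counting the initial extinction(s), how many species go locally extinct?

Round 1 — gobies, jellies, oysters go locally extinct (initial).
Round 2 — checking thresholds:
  brine shrimp: 1 of 4 neighbours < 2, below threshold.
  copepods: 1 of 4 neighbours < 4, below threshold.
  eelgrass: 1 of 4 neighbours < 3, below threshold.
  flatworms: 1 of 5 neighbours ≥ 1, goes locally extinct.
  limpets: 2 of 6 neighbours < 6, below threshold.
  mussels: 3 of 8 neighbours < 4, below threshold.
Round 3 — checking thresholds:
  brine shrimp: 2 of 4 neighbours ≥ 2, goes locally extinct.
  copepods: 2 of 4 neighbours < 4, below threshold.
  eelgrass: 2 of 4 neighbours < 3, below threshold.
  limpets: 2 of 6 neighbours < 6, below threshold.
  mussels: 4 of 8 neighbours ≥ 4, goes locally extinct.
Round 4 — checking thresholds:
  copepods: 3 of 4 neighbours < 4, below threshold.
  eelgrass: 3 of 4 neighbours ≥ 3, goes locally extinct.
  limpets: 4 of 6 neighbours < 6, below threshold.
Round 5 — no new extinctions; cascade stops.

7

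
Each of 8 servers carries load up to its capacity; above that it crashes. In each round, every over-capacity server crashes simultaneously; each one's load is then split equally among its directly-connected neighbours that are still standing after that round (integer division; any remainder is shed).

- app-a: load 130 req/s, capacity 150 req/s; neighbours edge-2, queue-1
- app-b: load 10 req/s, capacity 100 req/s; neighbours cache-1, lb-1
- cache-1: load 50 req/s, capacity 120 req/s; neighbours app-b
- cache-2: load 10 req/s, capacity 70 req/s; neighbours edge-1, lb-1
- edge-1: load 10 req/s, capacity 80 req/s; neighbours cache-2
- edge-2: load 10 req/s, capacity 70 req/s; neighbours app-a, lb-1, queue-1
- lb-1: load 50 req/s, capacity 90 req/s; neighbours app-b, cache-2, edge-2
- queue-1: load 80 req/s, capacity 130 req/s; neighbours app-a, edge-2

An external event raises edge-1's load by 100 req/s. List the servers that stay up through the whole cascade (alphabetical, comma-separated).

app-b, cache-1

Round 1 — edge-1 at 110 > 80. edge-1 crashes.
  edge-1 sheds 110 req/s to cache-2: 110 each.
    cache-2: 10+110 = 120 > 70
Round 2 — cache-2 crashes.
  cache-2 sheds 120 req/s to lb-1: 120 each.
    lb-1: 50+120 = 170 > 90
Round 3 — lb-1 crashes.
  lb-1 sheds 170 req/s to app-b, edge-2: 85 each.
    app-b: 10+85 = 95 ≤ 100
    edge-2: 10+85 = 95 > 70
Round 4 — edge-2 crashes.
  edge-2 sheds 95 req/s to app-a, queue-1: 47 each (1 lost).
    app-a: 130+47 = 177 > 150
    queue-1: 80+47 = 127 ≤ 130
Round 5 — app-a crashes.
  app-a sheds 177 req/s to queue-1: 177 each.
    queue-1: 127+177 = 304 > 130
Round 6 — queue-1 crashes.
  queue-1 sheds 304 req/s: no online neighbours, lost.
No further crashes.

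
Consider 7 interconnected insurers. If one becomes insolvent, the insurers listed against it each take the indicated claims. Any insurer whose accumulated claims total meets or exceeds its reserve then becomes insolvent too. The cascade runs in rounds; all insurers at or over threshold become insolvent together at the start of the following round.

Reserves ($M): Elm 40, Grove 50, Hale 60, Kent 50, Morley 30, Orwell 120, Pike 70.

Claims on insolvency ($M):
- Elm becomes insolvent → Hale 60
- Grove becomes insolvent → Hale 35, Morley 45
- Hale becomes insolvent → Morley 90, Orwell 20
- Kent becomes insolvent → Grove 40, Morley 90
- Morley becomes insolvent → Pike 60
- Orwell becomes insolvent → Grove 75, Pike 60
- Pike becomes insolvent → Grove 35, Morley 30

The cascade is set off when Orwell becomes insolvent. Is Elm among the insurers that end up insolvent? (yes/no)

Round 1 — Orwell becomes insolvent (initial).
  Grove: +75 → 75 ≥ 50
  Pike: +60 → 60 < 70
Round 2 — Grove becomes insolvent.
  Hale: +35 → 35 < 60
  Morley: +45 → 45 ≥ 30
Round 3 — Morley becomes insolvent.
  Pike: +60 → 120 ≥ 70
Round 4 — Pike becomes insolvent.
No further insolvencies.

no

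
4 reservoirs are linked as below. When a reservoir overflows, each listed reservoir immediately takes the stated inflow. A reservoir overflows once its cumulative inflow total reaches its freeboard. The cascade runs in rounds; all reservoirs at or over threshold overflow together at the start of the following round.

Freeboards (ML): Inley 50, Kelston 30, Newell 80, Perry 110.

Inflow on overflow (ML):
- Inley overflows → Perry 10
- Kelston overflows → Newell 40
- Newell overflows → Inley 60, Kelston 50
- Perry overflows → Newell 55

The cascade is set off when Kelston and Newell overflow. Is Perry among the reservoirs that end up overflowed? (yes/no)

no

Round 1 — Kelston, Newell overflow (initial).
  Inley: +60 → 60 ≥ 50
Round 2 — Inley overflows.
  Perry: +10 → 10 < 110
No further overflows.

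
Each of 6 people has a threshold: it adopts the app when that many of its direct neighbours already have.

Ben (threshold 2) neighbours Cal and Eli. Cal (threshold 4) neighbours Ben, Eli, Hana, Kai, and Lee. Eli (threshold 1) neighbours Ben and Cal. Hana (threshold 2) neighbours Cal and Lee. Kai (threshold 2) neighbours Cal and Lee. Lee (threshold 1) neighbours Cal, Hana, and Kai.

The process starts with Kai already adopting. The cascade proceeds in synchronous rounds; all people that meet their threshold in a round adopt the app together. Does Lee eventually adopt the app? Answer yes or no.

Round 1 — Kai adopts the app (initial).
Round 2 — checking thresholds:
  Cal: 1 of 5 neighbours < 4, holds.
  Lee: 1 of 3 neighbours ≥ 1, adopts the app.
Round 3 — no new adoptions; cascade stops.

yes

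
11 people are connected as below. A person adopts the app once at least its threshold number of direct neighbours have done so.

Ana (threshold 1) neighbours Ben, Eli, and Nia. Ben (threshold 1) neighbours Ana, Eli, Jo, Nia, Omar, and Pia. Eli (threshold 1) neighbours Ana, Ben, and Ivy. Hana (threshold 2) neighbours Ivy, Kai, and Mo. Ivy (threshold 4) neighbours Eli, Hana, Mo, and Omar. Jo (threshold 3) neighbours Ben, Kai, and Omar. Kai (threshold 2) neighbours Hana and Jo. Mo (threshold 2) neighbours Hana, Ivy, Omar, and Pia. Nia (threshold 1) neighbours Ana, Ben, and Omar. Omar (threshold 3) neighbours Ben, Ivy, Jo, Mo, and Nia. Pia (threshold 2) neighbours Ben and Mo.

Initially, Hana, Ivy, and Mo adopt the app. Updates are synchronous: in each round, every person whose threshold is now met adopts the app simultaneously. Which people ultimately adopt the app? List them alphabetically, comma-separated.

Round 1 — Hana, Ivy, Mo adopt the app (initial).
Round 2 — checking thresholds:
  Eli: 1 of 3 neighbours ≥ 1, adopts the app.
  Kai: 1 of 2 neighbours < 2, not yet.
  Omar: 2 of 5 neighbours < 3, not yet.
  Pia: 1 of 2 neighbours < 2, not yet.
Round 3 — checking thresholds:
  Ana: 1 of 3 neighbours ≥ 1, adopts the app.
  Ben: 1 of 6 neighbours ≥ 1, adopts the app.
  Kai: 1 of 2 neighbours < 2, not yet.
  Omar: 2 of 5 neighbours < 3, not yet.
  Pia: 1 of 2 neighbours < 2, not yet.
Round 4 — checking thresholds:
  Jo: 1 of 3 neighbours < 3, not yet.
  Kai: 1 of 2 neighbours < 2, not yet.
  Nia: 2 of 3 neighbours ≥ 1, adopts the app.
  Omar: 3 of 5 neighbours ≥ 3, adopts the app.
  Pia: 2 of 2 neighbours ≥ 2, adopts the app.
Round 5 — no new adoptions; cascade stops.

Ana, Ben, Eli, Hana, Ivy, Mo, Nia, Omar, Pia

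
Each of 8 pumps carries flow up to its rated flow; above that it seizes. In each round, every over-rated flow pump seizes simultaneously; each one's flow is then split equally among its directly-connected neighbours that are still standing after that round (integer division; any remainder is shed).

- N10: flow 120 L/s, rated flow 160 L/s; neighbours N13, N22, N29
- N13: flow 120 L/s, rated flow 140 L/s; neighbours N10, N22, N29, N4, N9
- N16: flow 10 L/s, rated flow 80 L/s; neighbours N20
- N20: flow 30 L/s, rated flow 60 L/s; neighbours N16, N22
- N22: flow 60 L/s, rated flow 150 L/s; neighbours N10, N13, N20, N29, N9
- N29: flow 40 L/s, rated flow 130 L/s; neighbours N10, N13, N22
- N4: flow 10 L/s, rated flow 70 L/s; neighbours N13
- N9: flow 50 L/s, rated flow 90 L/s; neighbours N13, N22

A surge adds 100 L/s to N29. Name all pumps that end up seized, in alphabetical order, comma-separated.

N10, N13, N16, N20, N22, N29, N9

Round 1 — N29 at 140 > 130. N29 seizes.
  N29 sheds 140 L/s to N10, N13, N22: 46 each (2 lost).
    N10: 120+46 = 166 > 160
    N13: 120+46 = 166 > 140
    N22: 60+46 = 106 ≤ 150
Round 2 — N10, N13 seize.
  N10 sheds 166 L/s to N22: 166 each.
    N22: 106+166 = 272 > 150
  N13 sheds 166 L/s to N22, N4, N9: 55 each (1 lost).
    N22: 272+55 = 327 > 150
    N4: 10+55 = 65 ≤ 70
    N9: 50+55 = 105 > 90
Round 3 — N22, N9 seize.
  N22 sheds 327 L/s to N20: 327 each.
    N20: 30+327 = 357 > 60
  N9 sheds 105 L/s: no online neighbours, lost.
Round 4 — N20 seizes.
  N20 sheds 357 L/s to N16: 357 each.
    N16: 10+357 = 367 > 80
Round 5 — N16 seizes.
  N16 sheds 367 L/s: no online neighbours, lost.
No further seizures.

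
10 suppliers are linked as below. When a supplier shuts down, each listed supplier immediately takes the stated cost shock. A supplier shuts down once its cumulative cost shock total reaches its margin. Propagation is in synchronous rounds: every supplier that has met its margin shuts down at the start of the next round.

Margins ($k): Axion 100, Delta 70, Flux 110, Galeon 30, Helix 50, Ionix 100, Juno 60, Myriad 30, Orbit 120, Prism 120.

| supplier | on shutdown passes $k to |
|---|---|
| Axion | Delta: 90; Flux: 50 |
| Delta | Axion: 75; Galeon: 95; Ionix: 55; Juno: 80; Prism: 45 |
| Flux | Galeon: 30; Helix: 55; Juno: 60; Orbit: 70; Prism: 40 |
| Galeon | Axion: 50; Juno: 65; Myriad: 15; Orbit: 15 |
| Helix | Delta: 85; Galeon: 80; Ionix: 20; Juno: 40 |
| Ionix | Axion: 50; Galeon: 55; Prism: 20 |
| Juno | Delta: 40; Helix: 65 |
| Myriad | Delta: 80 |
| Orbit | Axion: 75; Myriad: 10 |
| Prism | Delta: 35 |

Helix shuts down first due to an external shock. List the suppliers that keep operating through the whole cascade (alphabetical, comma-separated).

Round 1 — Helix shuts down (initial).
  Delta: +85 → 85 ≥ 70
  Galeon: +80 → 80 ≥ 30
  Ionix: +20 → 20 < 100
  Juno: +40 → 40 < 60
Round 2 — Delta, Galeon shut down.
  Axion: +75+50 → 125 ≥ 100
  Ionix: +55 → 75 < 100
  Juno: +80+65 → 185 ≥ 60
  Myriad: +15 → 15 < 30
  Orbit: +15 → 15 < 120
  Prism: +45 → 45 < 120
Round 3 — Axion, Juno shut down.
  Flux: +50 → 50 < 110
No further shutdowns.

Flux, Ionix, Myriad, Orbit, Prism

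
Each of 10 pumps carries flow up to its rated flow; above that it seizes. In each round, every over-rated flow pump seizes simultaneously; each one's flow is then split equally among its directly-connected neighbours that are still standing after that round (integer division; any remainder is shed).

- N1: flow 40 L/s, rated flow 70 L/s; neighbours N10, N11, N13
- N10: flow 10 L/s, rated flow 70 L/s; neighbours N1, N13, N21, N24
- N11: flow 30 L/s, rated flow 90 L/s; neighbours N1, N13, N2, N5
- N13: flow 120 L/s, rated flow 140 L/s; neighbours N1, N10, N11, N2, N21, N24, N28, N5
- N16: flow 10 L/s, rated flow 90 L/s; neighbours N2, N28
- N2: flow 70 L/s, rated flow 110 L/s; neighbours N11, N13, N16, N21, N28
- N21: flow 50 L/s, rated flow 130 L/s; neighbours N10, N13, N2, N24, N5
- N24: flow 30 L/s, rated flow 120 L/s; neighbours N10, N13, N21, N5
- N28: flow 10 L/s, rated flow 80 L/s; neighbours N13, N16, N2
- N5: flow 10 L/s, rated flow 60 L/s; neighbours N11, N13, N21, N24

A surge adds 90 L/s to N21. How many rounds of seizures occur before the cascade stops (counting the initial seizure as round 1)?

Round 1 — N21 at 140 > 130. N21 seizes.
  N21 sheds 140 L/s to N10, N13, N2, N24, N5: 28 each.
    N10: 10+28 = 38 ≤ 70
    N13: 120+28 = 148 > 140
    N2: 70+28 = 98 ≤ 110
    N24: 30+28 = 58 ≤ 120
    N5: 10+28 = 38 ≤ 60
Round 2 — N13 seizes.
  N13 sheds 148 L/s to N1, N10, N11, N2, N24, N28, N5: 21 each (1 lost).
    N1: 40+21 = 61 ≤ 70
    N10: 38+21 = 59 ≤ 70
    N11: 30+21 = 51 ≤ 90
    N2: 98+21 = 119 > 110
    N24: 58+21 = 79 ≤ 120
    N28: 10+21 = 31 ≤ 80
    N5: 38+21 = 59 ≤ 60
Round 3 — N2 seizes.
  N2 sheds 119 L/s to N11, N16, N28: 39 each (2 lost).
    N11: 51+39 = 90 ≤ 90
    N16: 10+39 = 49 ≤ 90
    N28: 31+39 = 70 ≤ 80
No further seizures.

3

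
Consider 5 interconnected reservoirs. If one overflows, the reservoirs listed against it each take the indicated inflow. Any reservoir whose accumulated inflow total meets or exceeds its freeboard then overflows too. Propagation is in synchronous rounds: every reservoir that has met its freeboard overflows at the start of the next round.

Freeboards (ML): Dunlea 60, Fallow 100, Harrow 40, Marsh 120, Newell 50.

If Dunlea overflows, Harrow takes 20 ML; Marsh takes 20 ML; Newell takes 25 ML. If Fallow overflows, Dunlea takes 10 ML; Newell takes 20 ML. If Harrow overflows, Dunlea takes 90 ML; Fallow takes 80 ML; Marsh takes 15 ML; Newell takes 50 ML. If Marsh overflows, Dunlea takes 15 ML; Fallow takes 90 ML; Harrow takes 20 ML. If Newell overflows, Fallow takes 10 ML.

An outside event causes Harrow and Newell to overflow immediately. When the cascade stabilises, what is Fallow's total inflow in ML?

Round 1 — Harrow, Newell overflow (initial).
  Dunlea: +90 → 90 ≥ 60
  Fallow: +80+10 → 90 < 100
  Marsh: +15 → 15 < 120
Round 2 — Dunlea overflows.
  Marsh: +20 → 35 < 120
No further overflows.

90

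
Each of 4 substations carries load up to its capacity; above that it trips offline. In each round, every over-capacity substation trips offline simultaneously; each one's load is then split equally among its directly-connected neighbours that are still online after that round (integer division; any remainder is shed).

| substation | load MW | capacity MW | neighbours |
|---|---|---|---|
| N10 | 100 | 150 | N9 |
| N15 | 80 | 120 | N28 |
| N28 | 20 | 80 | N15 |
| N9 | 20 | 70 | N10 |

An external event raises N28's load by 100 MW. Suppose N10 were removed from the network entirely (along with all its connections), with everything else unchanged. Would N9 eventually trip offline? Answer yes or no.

With N10 removed:
Round 1 — N28 at 120 > 80. N28 trips offline.
  N28 sheds 120 MW to N15: 120 each.
    N15: 80+120 = 200 > 120
Round 2 — N15 trips offline.
  N15 sheds 200 MW: no online neighbours, lost.
No further trips.

no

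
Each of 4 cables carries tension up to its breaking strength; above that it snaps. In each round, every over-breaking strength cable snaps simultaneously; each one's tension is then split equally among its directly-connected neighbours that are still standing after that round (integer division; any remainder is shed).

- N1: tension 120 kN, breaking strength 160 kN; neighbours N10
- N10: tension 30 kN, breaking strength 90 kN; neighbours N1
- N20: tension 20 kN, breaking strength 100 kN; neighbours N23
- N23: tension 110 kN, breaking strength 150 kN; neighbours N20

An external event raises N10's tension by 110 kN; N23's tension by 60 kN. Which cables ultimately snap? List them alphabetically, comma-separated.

N1, N10, N20, N23

Round 1 — N10 at 140 > 90; N23 at 170 > 150. N10, N23 snap.
  N10 sheds 140 kN to N1: 140 each.
    N1: 120+140 = 260 > 160
  N23 sheds 170 kN to N20: 170 each.
    N20: 20+170 = 190 > 100
Round 2 — N1, N20 snap.
  N1 sheds 260 kN: no online neighbours, lost.
  N20 sheds 190 kN: no online neighbours, lost.
No further breaks.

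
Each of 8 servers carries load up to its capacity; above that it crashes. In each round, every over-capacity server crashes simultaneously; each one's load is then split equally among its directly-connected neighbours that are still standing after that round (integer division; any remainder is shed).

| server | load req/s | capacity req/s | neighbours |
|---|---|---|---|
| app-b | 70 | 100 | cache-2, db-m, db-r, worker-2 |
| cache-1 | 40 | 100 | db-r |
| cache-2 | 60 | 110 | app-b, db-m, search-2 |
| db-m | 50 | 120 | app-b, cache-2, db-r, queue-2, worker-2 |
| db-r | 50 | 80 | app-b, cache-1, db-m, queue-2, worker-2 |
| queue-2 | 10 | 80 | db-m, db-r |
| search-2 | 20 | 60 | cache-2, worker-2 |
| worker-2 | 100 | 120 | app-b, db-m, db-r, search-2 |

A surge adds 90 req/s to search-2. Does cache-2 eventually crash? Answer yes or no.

Round 1 — search-2 at 110 > 60. search-2 crashes.
  search-2 sheds 110 req/s to cache-2, worker-2: 55 each.
    cache-2: 60+55 = 115 > 110
    worker-2: 100+55 = 155 > 120
Round 2 — cache-2, worker-2 crash.
  cache-2 sheds 115 req/s to app-b, db-m: 57 each (1 lost).
    app-b: 70+57 = 127 > 100
    db-m: 50+57 = 107 ≤ 120
  worker-2 sheds 155 req/s to app-b, db-m, db-r: 51 each (2 lost).
    app-b: 127+51 = 178 > 100
    db-m: 107+51 = 158 > 120
    db-r: 50+51 = 101 > 80
Round 3 — app-b, db-m, db-r crash.
  app-b sheds 178 req/s: no online neighbours, lost.
  db-m sheds 158 req/s to queue-2: 158 each.
    queue-2: 10+158 = 168 > 80
  db-r sheds 101 req/s to cache-1, queue-2: 50 each (1 lost).
    cache-1: 40+50 = 90 ≤ 100
    queue-2: 168+50 = 218 > 80
Round 4 — queue-2 crashes.
  queue-2 sheds 218 req/s: no online neighbours, lost.
No further crashes.

yes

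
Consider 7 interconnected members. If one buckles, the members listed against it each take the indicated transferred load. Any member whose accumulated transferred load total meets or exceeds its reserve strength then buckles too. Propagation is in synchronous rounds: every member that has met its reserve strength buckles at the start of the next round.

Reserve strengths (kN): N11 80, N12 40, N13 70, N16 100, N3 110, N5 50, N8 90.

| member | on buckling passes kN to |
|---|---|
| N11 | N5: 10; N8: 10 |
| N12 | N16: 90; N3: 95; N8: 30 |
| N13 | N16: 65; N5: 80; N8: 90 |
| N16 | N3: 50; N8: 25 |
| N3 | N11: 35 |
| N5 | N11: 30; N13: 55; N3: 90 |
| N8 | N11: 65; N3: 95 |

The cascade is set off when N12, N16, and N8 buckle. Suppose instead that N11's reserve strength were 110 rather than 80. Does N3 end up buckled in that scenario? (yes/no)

yes

With N11's reserve strength at 110:
Round 1 — N12, N16, N8 buckle (initial).
  N11: +65 → 65 < 110
  N3: +95+50+95 → 240 ≥ 110
Round 2 — N3 buckles.
  N11: +35 → 100 < 110
No further bucklings.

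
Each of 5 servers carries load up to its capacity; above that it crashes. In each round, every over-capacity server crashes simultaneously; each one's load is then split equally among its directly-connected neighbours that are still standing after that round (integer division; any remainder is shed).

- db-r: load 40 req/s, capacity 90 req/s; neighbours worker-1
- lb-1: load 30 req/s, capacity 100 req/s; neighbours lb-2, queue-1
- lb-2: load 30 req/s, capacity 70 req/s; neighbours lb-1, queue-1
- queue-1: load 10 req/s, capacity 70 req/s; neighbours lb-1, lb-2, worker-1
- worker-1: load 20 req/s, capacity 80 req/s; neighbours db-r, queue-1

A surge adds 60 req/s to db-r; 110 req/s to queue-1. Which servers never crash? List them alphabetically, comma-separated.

Round 1 — db-r at 100 > 90; queue-1 at 120 > 70. db-r, queue-1 crash.
  db-r sheds 100 req/s to worker-1: 100 each.
    worker-1: 20+100 = 120 > 80
  queue-1 sheds 120 req/s to lb-1, lb-2, worker-1: 40 each.
    lb-1: 30+40 = 70 ≤ 100
    lb-2: 30+40 = 70 ≤ 70
    worker-1: 120+40 = 160 > 80
Round 2 — worker-1 crashes.
  worker-1 sheds 160 req/s: no online neighbours, lost.
No further crashes.

lb-1, lb-2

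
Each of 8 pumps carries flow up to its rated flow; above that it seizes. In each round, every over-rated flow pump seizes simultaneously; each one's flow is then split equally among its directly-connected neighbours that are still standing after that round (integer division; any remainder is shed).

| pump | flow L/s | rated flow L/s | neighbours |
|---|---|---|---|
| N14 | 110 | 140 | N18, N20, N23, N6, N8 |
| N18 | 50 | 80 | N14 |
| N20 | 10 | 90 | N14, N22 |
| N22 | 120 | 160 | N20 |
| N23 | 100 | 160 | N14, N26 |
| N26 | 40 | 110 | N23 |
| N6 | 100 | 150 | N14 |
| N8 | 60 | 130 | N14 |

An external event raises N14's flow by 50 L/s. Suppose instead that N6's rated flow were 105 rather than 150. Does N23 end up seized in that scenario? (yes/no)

no

With N6's rated flow at 105:
Round 1 — N14 at 160 > 140. N14 seizes.
  N14 sheds 160 L/s to N18, N20, N23, N6, N8: 32 each.
    N18: 50+32 = 82 > 80
    N20: 10+32 = 42 ≤ 90
    N23: 100+32 = 132 ≤ 160
    N6: 100+32 = 132 > 105
    N8: 60+32 = 92 ≤ 130
Round 2 — N18, N6 seize.
  N18 sheds 82 L/s: no online neighbours, lost.
  N6 sheds 132 L/s: no online neighbours, lost.
No further seizures.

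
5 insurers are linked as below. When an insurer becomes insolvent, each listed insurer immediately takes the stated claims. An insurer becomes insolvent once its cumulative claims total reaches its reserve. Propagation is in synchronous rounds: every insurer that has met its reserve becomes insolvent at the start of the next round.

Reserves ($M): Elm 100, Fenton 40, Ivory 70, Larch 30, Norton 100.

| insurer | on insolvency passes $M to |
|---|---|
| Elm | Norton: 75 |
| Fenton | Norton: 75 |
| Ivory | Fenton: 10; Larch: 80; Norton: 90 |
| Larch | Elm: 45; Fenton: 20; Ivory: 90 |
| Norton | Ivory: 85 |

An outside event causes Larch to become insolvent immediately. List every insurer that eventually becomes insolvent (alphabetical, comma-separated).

Round 1 — Larch becomes insolvent (initial).
  Elm: +45 → 45 < 100
  Fenton: +20 → 20 < 40
  Ivory: +90 → 90 ≥ 70
Round 2 — Ivory becomes insolvent.
  Fenton: +10 → 30 < 40
  Norton: +90 → 90 < 100
No further insolvencies.

Ivory, Larch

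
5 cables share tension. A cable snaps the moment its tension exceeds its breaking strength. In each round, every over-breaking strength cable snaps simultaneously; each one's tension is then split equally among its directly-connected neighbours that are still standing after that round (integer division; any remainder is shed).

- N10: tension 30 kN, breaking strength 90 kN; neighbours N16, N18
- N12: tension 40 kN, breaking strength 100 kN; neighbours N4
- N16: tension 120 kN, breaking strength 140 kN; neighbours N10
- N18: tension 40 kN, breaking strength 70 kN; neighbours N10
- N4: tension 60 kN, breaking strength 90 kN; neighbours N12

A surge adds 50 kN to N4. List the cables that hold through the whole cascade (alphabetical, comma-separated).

N10, N16, N18

Round 1 — N4 at 110 > 90. N4 snaps.
  N4 sheds 110 kN to N12: 110 each.
    N12: 40+110 = 150 > 100
Round 2 — N12 snaps.
  N12 sheds 150 kN: no online neighbours, lost.
No further breaks.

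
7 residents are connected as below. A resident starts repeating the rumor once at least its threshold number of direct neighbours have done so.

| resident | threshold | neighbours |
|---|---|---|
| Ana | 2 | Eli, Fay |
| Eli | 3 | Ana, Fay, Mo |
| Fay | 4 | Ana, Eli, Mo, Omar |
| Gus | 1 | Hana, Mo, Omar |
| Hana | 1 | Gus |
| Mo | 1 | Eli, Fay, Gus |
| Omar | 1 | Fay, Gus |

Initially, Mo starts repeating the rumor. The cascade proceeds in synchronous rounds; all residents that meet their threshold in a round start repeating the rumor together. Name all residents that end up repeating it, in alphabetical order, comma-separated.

Round 1 — Mo starts repeating the rumor (initial).
Round 2 — checking thresholds:
  Eli: 1 of 3 neighbours < 3, holds.
  Fay: 1 of 4 neighbours < 4, holds.
  Gus: 1 of 3 neighbours ≥ 1, starts repeating the rumor.
Round 3 — checking thresholds:
  Eli: 1 of 3 neighbours < 3, holds.
  Fay: 1 of 4 neighbours < 4, holds.
  Hana: 1 of 1 neighbours ≥ 1, starts repeating the rumor.
  Omar: 1 of 2 neighbours ≥ 1, starts repeating the rumor.
Round 4 — no new spreads; cascade stops.

Gus, Hana, Mo, Omar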